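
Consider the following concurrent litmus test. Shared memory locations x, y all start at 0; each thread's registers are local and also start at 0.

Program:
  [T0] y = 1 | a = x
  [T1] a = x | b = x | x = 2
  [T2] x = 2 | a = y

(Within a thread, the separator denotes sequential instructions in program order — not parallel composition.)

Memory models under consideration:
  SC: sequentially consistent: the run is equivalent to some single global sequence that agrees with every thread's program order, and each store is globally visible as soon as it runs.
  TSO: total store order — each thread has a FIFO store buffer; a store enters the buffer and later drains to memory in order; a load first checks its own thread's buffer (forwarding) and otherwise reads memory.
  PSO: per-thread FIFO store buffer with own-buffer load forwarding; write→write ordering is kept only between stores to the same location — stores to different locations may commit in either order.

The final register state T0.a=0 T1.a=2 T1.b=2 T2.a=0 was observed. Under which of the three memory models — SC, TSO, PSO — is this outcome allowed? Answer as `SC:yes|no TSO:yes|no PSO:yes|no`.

outcome vector order: (T0.a,T1.a,T1.b,T2.a)
SC: 9 outcomes — {0001 0021 0221 2000 2001 2020 2021 2220 2221}
TSO: 12 outcomes — {0000 0001 0020 0021 0220 0221 2000 2001 2020 2021 2220 2221}
PSO: 12 outcomes — {0000 0001 0020 0021 0220 0221 2000 2001 2020 2021 2220 2221}
target 0220 ∈ {TSO,PSO}

SC:no TSO:yes PSO:yes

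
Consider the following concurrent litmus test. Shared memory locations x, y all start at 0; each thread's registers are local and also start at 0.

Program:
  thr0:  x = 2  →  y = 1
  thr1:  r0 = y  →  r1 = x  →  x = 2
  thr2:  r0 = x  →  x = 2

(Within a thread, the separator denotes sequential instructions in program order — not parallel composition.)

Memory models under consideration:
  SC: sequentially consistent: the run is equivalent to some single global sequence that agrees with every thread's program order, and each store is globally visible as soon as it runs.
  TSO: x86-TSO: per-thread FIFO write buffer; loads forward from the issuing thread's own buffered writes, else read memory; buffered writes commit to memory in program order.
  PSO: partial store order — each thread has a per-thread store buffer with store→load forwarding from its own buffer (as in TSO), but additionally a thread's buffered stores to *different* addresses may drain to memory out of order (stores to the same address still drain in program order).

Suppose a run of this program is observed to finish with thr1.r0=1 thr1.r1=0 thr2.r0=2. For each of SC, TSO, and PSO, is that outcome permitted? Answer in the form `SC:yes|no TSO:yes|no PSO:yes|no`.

SC:no TSO:no PSO:yes

outcome vector order: (thr1.r0,thr1.r1,thr2.r0)
under SC → <0 0 0>, <0 0 2>, <0 2 0>, <0 2 2>, <1 2 0>, <1 2 2>
under TSO → <0 0 0>, <0 0 2>, <0 2 0>, <0 2 2>, <1 2 0>, <1 2 2>
under PSO → <0 0 0>, <0 0 2>, <0 2 0>, <0 2 2>, <1 0 0>, <1 0 2>, <1 2 0>, <1 2 2>
target <1 0 2> ∈ {PSO}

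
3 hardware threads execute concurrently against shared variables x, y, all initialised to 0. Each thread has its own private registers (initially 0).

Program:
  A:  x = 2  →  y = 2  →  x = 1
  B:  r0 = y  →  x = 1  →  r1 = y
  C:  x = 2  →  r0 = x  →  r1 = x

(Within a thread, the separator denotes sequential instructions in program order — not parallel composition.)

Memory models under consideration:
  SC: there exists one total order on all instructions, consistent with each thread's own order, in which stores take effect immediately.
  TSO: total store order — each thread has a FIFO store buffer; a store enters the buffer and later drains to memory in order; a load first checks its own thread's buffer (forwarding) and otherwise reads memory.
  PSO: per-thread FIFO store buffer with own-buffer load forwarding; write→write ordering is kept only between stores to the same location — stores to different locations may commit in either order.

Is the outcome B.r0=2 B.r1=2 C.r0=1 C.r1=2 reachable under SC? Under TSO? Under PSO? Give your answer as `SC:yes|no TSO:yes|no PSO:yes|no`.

SC:no TSO:no PSO:yes

outcome vector order: (B.r0,B.r1,C.r0,C.r1)
under SC → 0011; 0012; 0021; 0022; 0211; 0212; 0221; 0222; 2211; 2221; 2222
under TSO → 0011; 0012; 0021; 0022; 0211; 0212; 0221; 0222; 2211; 2221; 2222
under PSO → 0011; 0012; 0021; 0022; 0211; 0212; 0221; 0222; 2211; 2212; 2221; 2222
target 2212 ∈ {PSO}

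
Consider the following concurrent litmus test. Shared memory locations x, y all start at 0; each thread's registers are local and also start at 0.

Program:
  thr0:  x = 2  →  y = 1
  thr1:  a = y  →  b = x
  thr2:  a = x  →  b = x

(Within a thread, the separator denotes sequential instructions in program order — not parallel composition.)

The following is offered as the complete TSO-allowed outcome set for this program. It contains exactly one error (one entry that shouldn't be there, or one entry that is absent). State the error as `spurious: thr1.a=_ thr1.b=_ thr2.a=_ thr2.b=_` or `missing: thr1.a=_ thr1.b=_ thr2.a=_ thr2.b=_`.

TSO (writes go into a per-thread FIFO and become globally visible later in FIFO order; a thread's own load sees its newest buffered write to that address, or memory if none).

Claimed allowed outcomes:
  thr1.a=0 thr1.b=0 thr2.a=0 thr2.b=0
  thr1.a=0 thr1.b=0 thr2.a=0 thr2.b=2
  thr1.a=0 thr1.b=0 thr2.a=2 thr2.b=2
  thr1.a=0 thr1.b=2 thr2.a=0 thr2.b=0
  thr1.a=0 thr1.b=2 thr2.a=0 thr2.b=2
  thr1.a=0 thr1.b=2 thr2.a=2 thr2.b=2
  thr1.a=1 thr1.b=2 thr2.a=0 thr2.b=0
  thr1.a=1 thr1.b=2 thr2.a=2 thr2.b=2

missing: thr1.a=1 thr1.b=2 thr2.a=0 thr2.b=2

outcome vector order: (thr1.a,thr1.b,thr2.a,thr2.b)
under TSO → <0 0 0 0>; <0 0 0 2>; <0 0 2 2>; <0 2 0 0>; <0 2 0 2>; <0 2 2 2>; <1 2 0 0>; <1 2 0 2>; <1 2 2 2>
TSO∖claimed = {<1 2 0 2>}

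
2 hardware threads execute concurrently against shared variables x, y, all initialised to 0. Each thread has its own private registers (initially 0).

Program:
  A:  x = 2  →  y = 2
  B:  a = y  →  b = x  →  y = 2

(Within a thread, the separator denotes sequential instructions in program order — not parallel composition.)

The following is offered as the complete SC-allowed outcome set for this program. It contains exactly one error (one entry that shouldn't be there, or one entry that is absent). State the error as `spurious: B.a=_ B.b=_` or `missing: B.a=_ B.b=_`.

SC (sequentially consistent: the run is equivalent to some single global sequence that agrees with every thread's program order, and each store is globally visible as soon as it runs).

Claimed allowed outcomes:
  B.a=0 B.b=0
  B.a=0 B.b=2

outcome vector order: (B.a,B.b)
under SC → (0,0) (0,2) (2,2)
SC∖claimed = {(2,2)}

missing: B.a=2 B.b=2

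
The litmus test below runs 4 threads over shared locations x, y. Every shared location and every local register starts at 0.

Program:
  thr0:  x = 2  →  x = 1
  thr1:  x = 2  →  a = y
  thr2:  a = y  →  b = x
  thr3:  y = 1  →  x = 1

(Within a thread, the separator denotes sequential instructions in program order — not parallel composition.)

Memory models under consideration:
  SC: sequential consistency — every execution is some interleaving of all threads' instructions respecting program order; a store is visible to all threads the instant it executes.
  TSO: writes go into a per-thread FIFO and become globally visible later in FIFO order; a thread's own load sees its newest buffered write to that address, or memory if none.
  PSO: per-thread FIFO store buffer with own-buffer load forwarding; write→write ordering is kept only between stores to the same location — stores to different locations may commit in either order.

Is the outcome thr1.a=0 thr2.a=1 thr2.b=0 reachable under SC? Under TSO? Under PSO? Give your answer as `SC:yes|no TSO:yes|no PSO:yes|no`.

SC:no TSO:yes PSO:yes

outcome vector order: (thr1.a,thr2.a,thr2.b)
SC: 11 outcomes — {0/0/0 0/0/1 0/0/2 0/1/1 0/1/2 1/0/0 1/0/1 1/0/2 1/1/0 1/1/1 1/1/2}
TSO: 12 outcomes — {0/0/0 0/0/1 0/0/2 0/1/0 0/1/1 0/1/2 1/0/0 1/0/1 1/0/2 1/1/0 1/1/1 1/1/2}
PSO: 12 outcomes — {0/0/0 0/0/1 0/0/2 0/1/0 0/1/1 0/1/2 1/0/0 1/0/1 1/0/2 1/1/0 1/1/1 1/1/2}
target 0/1/0 ∈ {TSO,PSO}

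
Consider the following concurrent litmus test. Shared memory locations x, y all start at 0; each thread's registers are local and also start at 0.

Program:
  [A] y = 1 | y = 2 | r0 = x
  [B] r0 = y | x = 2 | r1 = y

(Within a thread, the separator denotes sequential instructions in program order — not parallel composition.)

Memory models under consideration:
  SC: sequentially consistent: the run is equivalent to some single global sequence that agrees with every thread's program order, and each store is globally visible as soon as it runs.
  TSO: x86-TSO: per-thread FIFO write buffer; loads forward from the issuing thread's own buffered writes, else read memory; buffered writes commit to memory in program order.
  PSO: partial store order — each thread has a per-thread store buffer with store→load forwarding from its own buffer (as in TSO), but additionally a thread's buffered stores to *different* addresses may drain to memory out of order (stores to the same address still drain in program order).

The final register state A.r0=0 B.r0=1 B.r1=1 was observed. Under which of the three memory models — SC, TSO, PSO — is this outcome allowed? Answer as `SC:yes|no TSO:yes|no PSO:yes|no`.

outcome vector order: (A.r0,B.r0,B.r1)
SC (9): <0 0 2>; <0 1 2>; <0 2 2>; <2 0 0>; <2 0 1>; <2 0 2>; <2 1 1>; <2 1 2>; <2 2 2>
TSO (12): <0 0 0>; <0 0 1>; <0 0 2>; <0 1 1>; <0 1 2>; <0 2 2>; <2 0 0>; <2 0 1>; <2 0 2>; <2 1 1>; <2 1 2>; <2 2 2>
PSO (12): <0 0 0>; <0 0 1>; <0 0 2>; <0 1 1>; <0 1 2>; <0 2 2>; <2 0 0>; <2 0 1>; <2 0 2>; <2 1 1>; <2 1 2>; <2 2 2>
target <0 1 1> ∈ {TSO,PSO}

SC:no TSO:yes PSO:yes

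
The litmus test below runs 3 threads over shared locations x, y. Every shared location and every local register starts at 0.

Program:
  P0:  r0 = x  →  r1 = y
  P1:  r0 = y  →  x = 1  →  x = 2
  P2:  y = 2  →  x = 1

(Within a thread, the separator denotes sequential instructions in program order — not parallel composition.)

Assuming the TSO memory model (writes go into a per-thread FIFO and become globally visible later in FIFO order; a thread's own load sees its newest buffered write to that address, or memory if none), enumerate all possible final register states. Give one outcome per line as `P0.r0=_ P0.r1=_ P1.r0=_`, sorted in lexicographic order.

outcome vector order: (P0.r0,P0.r1,P1.r0)
|TSO outcomes| = 10

P0.r0=0 P0.r1=0 P1.r0=0
P0.r0=0 P0.r1=0 P1.r0=2
P0.r0=0 P0.r1=2 P1.r0=0
P0.r0=0 P0.r1=2 P1.r0=2
P0.r0=1 P0.r1=0 P1.r0=0
P0.r0=1 P0.r1=2 P1.r0=0
P0.r0=1 P0.r1=2 P1.r0=2
P0.r0=2 P0.r1=0 P1.r0=0
P0.r0=2 P0.r1=2 P1.r0=0
P0.r0=2 P0.r1=2 P1.r0=2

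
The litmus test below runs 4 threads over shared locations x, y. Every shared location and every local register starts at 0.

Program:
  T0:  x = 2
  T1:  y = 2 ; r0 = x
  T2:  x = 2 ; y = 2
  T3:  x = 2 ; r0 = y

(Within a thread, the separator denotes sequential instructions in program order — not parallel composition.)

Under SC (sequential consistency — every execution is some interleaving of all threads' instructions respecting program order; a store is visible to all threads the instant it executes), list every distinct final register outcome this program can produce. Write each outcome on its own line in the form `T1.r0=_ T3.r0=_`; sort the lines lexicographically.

T1.r0=0 T3.r0=2
T1.r0=2 T3.r0=0
T1.r0=2 T3.r0=2

outcome vector order: (T1.r0,T3.r0)
|SC outcomes| = 3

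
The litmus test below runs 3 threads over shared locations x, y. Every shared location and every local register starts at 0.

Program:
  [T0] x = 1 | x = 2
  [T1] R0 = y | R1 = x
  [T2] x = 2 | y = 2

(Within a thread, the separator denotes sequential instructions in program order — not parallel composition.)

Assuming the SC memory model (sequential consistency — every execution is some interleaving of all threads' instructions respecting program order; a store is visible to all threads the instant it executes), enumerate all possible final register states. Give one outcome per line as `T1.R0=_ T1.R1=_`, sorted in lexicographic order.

outcome vector order: (T1.R0,T1.R1)
|SC outcomes| = 5

T1.R0=0 T1.R1=0
T1.R0=0 T1.R1=1
T1.R0=0 T1.R1=2
T1.R0=2 T1.R1=1
T1.R0=2 T1.R1=2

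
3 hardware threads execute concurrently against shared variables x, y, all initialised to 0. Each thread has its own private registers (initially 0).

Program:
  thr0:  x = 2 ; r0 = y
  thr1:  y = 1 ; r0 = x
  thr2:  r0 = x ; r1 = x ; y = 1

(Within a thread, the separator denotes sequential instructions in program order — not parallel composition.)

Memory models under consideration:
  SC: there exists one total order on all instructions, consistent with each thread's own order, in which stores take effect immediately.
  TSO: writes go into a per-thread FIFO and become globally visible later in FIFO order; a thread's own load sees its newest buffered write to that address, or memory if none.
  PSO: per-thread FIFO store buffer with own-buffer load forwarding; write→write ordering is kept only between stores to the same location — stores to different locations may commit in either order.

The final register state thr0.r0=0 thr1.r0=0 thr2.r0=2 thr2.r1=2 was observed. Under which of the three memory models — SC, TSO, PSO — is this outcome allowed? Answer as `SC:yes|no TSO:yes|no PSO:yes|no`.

outcome vector order: (thr0.r0,thr1.r0,thr2.r0,thr2.r1)
SC: 9 outcomes — {0/2/0/0 0/2/0/2 0/2/2/2 1/0/0/0 1/0/0/2 1/0/2/2 1/2/0/0 1/2/0/2 1/2/2/2}
TSO: 12 outcomes — {0/0/0/0 0/0/0/2 0/0/2/2 0/2/0/0 0/2/0/2 0/2/2/2 1/0/0/0 1/0/0/2 1/0/2/2 1/2/0/0 1/2/0/2 1/2/2/2}
PSO: 12 outcomes — {0/0/0/0 0/0/0/2 0/0/2/2 0/2/0/0 0/2/0/2 0/2/2/2 1/0/0/0 1/0/0/2 1/0/2/2 1/2/0/0 1/2/0/2 1/2/2/2}
target 0/0/2/2 ∈ {TSO,PSO}

SC:no TSO:yes PSO:yes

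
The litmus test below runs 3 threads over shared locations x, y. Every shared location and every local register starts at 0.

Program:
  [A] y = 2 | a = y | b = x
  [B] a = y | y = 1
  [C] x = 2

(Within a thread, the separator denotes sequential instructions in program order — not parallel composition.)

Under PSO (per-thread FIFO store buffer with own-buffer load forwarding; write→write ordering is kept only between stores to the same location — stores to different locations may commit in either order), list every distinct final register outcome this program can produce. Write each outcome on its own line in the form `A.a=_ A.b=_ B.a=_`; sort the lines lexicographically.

A.a=1 A.b=0 B.a=0
A.a=1 A.b=0 B.a=2
A.a=1 A.b=2 B.a=0
A.a=1 A.b=2 B.a=2
A.a=2 A.b=0 B.a=0
A.a=2 A.b=0 B.a=2
A.a=2 A.b=2 B.a=0
A.a=2 A.b=2 B.a=2

outcome vector order: (A.a,A.b,B.a)
|PSO outcomes| = 8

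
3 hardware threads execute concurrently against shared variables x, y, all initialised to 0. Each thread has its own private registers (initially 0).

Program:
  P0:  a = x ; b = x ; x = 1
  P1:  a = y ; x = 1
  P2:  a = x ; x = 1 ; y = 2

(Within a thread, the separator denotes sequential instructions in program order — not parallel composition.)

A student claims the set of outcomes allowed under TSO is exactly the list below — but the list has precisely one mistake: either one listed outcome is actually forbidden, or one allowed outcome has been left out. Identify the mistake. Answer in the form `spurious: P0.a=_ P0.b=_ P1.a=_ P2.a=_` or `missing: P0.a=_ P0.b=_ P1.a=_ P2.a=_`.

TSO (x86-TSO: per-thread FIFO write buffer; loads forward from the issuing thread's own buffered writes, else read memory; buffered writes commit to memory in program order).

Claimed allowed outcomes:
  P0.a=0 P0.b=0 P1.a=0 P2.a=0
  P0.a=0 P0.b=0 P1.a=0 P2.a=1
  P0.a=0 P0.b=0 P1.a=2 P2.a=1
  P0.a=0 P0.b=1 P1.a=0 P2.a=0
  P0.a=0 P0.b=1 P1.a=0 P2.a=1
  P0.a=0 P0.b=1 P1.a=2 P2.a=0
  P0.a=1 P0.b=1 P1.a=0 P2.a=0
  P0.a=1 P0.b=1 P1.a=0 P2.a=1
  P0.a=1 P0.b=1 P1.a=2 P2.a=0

outcome vector order: (P0.a,P0.b,P1.a,P2.a)
TSO: 10 outcomes — {(0,0,0,0) (0,0,0,1) (0,0,2,0) (0,0,2,1) (0,1,0,0) (0,1,0,1) (0,1,2,0) (1,1,0,0) (1,1,0,1) (1,1,2,0)}
TSO∖claimed = {(0,0,2,0)}

missing: P0.a=0 P0.b=0 P1.a=2 P2.a=0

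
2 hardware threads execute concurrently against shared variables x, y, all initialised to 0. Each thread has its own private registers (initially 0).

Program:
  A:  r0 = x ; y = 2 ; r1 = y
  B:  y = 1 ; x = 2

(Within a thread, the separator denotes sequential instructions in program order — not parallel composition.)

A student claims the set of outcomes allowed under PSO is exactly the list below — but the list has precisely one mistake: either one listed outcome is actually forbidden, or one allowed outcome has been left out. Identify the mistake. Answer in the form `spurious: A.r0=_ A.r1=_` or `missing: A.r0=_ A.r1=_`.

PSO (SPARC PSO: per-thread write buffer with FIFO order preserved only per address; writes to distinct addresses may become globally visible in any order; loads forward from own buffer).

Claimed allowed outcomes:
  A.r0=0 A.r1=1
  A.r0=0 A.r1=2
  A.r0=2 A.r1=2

outcome vector order: (A.r0,A.r1)
[PSO] allowed = {01; 02; 21; 22}
PSO∖claimed = {21}

missing: A.r0=2 A.r1=1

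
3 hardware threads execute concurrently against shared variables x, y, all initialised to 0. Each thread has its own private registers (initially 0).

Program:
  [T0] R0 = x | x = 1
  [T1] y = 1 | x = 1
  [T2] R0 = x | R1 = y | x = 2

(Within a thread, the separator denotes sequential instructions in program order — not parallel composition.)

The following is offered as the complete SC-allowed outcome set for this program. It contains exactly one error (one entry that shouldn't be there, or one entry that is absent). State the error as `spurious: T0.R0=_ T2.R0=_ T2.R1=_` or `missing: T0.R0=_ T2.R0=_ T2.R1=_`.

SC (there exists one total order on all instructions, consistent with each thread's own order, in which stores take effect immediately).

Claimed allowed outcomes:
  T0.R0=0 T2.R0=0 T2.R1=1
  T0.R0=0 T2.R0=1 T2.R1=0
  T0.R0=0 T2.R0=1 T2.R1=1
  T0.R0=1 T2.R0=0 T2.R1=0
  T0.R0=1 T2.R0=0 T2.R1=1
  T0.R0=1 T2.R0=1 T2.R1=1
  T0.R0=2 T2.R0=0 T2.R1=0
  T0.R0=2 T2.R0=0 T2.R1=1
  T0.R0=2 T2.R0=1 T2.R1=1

outcome vector order: (T0.R0,T2.R0,T2.R1)
SC (10): (0,0,0); (0,0,1); (0,1,0); (0,1,1); (1,0,0); (1,0,1); (1,1,1); (2,0,0); (2,0,1); (2,1,1)
SC∖claimed = {(0,0,0)}

missing: T0.R0=0 T2.R0=0 T2.R1=0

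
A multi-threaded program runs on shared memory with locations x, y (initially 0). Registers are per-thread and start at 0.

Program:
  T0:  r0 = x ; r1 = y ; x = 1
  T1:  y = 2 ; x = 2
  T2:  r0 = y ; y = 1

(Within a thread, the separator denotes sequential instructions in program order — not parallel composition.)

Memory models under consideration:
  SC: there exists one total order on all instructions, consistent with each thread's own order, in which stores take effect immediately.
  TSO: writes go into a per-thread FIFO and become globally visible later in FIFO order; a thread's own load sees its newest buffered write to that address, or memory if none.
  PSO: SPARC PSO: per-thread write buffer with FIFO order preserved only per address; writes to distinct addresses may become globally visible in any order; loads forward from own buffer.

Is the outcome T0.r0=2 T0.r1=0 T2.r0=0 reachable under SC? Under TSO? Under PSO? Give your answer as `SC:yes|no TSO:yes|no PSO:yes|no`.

SC:no TSO:no PSO:yes

outcome vector order: (T0.r0,T0.r1,T2.r0)
under SC → <0 0 0>; <0 0 2>; <0 1 0>; <0 1 2>; <0 2 0>; <0 2 2>; <2 1 0>; <2 1 2>; <2 2 0>; <2 2 2>
under TSO → <0 0 0>; <0 0 2>; <0 1 0>; <0 1 2>; <0 2 0>; <0 2 2>; <2 1 0>; <2 1 2>; <2 2 0>; <2 2 2>
under PSO → <0 0 0>; <0 0 2>; <0 1 0>; <0 1 2>; <0 2 0>; <0 2 2>; <2 0 0>; <2 0 2>; <2 1 0>; <2 1 2>; <2 2 0>; <2 2 2>
target <2 0 0> ∈ {PSO}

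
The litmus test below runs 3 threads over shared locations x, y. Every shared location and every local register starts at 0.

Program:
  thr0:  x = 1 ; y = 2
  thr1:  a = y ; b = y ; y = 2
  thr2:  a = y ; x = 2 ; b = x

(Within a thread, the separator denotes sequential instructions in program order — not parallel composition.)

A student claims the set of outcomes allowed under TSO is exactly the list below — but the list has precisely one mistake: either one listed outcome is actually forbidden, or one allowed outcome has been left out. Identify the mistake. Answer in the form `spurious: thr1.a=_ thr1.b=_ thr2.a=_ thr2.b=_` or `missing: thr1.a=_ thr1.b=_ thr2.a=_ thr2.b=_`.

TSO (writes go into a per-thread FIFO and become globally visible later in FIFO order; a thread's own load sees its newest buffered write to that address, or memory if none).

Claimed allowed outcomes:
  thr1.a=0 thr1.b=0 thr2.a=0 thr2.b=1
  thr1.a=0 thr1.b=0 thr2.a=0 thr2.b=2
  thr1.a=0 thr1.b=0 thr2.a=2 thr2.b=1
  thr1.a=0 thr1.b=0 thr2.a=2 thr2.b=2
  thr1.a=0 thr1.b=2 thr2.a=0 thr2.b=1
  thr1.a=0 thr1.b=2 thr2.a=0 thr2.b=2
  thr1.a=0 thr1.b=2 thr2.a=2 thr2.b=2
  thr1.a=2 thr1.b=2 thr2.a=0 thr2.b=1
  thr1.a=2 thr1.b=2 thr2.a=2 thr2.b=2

missing: thr1.a=2 thr1.b=2 thr2.a=0 thr2.b=2

outcome vector order: (thr1.a,thr1.b,thr2.a,thr2.b)
[TSO] allowed = {<0 0 0 1>; <0 0 0 2>; <0 0 2 1>; <0 0 2 2>; <0 2 0 1>; <0 2 0 2>; <0 2 2 2>; <2 2 0 1>; <2 2 0 2>; <2 2 2 2>}
TSO∖claimed = {<2 2 0 2>}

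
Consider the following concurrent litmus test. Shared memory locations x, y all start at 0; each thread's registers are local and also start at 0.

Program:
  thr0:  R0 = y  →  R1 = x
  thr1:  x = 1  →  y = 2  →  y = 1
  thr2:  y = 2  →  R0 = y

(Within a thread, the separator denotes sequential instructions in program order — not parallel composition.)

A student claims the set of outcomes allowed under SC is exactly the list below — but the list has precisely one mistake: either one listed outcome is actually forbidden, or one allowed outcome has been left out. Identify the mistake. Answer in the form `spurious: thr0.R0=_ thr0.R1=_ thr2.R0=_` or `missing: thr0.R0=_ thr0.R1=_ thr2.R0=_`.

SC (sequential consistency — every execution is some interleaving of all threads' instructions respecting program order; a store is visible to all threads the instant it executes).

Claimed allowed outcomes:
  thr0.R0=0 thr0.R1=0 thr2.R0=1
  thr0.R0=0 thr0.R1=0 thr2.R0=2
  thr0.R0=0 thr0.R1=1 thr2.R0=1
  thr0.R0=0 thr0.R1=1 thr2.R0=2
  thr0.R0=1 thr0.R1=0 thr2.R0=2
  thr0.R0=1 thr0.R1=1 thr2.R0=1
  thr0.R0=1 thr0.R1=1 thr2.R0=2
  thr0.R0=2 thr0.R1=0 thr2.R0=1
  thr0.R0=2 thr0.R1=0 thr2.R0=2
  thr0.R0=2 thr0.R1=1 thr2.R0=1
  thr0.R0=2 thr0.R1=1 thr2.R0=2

spurious: thr0.R0=1 thr0.R1=0 thr2.R0=2

outcome vector order: (thr0.R0,thr0.R1,thr2.R0)
[SC] allowed = {0/0/1, 0/0/2, 0/1/1, 0/1/2, 1/1/1, 1/1/2, 2/0/1, 2/0/2, 2/1/1, 2/1/2}
claimed∖SC = {1/0/2}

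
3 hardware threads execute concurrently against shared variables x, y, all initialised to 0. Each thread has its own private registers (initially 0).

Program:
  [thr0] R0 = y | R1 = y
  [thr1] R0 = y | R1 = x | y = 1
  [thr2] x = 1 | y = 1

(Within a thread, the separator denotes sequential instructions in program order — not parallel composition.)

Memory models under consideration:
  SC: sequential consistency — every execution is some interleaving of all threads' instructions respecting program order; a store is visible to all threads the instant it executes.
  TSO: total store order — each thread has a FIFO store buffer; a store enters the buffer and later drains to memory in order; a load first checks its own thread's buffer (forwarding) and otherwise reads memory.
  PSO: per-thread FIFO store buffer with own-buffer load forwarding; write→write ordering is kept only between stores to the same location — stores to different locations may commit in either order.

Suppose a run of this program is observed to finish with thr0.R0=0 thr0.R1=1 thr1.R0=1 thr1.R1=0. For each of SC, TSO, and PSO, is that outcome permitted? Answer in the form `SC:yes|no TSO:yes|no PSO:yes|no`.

SC:no TSO:no PSO:yes

outcome vector order: (thr0.R0,thr0.R1,thr1.R0,thr1.R1)
[SC] allowed = {<0 0 0 0> <0 0 0 1> <0 0 1 1> <0 1 0 0> <0 1 0 1> <0 1 1 1> <1 1 0 0> <1 1 0 1> <1 1 1 1>}
[TSO] allowed = {<0 0 0 0> <0 0 0 1> <0 0 1 1> <0 1 0 0> <0 1 0 1> <0 1 1 1> <1 1 0 0> <1 1 0 1> <1 1 1 1>}
[PSO] allowed = {<0 0 0 0> <0 0 0 1> <0 0 1 0> <0 0 1 1> <0 1 0 0> <0 1 0 1> <0 1 1 0> <0 1 1 1> <1 1 0 0> <1 1 0 1> <1 1 1 0> <1 1 1 1>}
target <0 1 1 0> ∈ {PSO}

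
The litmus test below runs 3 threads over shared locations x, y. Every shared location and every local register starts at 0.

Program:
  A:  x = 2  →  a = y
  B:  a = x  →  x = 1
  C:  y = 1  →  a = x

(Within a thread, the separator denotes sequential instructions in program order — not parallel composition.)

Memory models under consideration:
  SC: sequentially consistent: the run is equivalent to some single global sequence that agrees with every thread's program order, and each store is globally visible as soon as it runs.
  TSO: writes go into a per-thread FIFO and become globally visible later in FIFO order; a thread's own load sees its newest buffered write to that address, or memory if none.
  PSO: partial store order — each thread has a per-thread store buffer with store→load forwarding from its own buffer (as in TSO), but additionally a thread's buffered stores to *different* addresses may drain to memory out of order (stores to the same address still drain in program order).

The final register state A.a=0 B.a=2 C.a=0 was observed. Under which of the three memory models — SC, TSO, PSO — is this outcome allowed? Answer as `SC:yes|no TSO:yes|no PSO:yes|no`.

SC:no TSO:yes PSO:yes

outcome vector order: (A.a,B.a,C.a)
SC: 10 outcomes — {(0,0,1) (0,0,2) (0,2,1) (0,2,2) (1,0,0) (1,0,1) (1,0,2) (1,2,0) (1,2,1) (1,2,2)}
TSO: 12 outcomes — {(0,0,0) (0,0,1) (0,0,2) (0,2,0) (0,2,1) (0,2,2) (1,0,0) (1,0,1) (1,0,2) (1,2,0) (1,2,1) (1,2,2)}
PSO: 12 outcomes — {(0,0,0) (0,0,1) (0,0,2) (0,2,0) (0,2,1) (0,2,2) (1,0,0) (1,0,1) (1,0,2) (1,2,0) (1,2,1) (1,2,2)}
target (0,2,0) ∈ {TSO,PSO}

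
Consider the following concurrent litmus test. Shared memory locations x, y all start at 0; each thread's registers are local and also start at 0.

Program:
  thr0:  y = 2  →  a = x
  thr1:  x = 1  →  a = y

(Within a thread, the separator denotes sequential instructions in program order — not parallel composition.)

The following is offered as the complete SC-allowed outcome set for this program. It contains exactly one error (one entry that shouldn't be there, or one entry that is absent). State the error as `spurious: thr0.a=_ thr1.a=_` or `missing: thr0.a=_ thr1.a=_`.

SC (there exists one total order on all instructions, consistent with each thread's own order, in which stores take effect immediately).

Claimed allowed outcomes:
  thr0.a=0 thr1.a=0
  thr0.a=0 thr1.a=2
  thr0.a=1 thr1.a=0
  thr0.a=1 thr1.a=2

spurious: thr0.a=0 thr1.a=0

outcome vector order: (thr0.a,thr1.a)
SC (3): (0,2), (1,0), (1,2)
claimed∖SC = {(0,0)}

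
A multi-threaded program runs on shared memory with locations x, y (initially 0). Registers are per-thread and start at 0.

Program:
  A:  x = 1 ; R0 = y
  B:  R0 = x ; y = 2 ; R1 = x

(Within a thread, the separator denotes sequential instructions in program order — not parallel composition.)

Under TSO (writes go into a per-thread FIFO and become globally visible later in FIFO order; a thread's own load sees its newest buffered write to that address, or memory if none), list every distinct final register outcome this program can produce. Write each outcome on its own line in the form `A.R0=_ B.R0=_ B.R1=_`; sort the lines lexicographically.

outcome vector order: (A.R0,B.R0,B.R1)
|TSO outcomes| = 6

A.R0=0 B.R0=0 B.R1=0
A.R0=0 B.R0=0 B.R1=1
A.R0=0 B.R0=1 B.R1=1
A.R0=2 B.R0=0 B.R1=0
A.R0=2 B.R0=0 B.R1=1
A.R0=2 B.R0=1 B.R1=1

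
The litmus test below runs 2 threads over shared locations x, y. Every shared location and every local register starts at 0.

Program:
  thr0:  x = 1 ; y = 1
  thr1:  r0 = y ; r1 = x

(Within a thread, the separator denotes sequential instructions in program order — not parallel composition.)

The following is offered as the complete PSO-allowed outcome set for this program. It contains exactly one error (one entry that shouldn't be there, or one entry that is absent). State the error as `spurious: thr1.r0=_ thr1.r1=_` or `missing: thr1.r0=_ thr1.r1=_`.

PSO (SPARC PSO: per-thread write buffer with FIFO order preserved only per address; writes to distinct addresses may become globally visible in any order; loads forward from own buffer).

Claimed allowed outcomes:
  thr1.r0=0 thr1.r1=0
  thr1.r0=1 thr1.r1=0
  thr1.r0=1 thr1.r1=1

outcome vector order: (thr1.r0,thr1.r1)
[PSO] allowed = {(0,0), (0,1), (1,0), (1,1)}
PSO∖claimed = {(0,1)}

missing: thr1.r0=0 thr1.r1=1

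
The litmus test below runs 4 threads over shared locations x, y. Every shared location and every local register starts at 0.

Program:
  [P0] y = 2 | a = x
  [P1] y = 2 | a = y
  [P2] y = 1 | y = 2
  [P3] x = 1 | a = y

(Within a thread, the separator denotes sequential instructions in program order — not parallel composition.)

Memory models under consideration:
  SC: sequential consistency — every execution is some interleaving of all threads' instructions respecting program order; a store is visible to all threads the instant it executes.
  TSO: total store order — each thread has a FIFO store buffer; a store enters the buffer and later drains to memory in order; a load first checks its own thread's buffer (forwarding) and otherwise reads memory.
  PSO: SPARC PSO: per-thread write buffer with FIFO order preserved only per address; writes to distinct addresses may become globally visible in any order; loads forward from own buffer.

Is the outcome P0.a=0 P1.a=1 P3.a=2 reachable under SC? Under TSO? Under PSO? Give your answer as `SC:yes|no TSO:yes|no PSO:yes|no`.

outcome vector order: (P0.a,P1.a,P3.a)
SC (10): (0,1,1), (0,1,2), (0,2,1), (0,2,2), (1,1,0), (1,1,1), (1,1,2), (1,2,0), (1,2,1), (1,2,2)
TSO (12): (0,1,0), (0,1,1), (0,1,2), (0,2,0), (0,2,1), (0,2,2), (1,1,0), (1,1,1), (1,1,2), (1,2,0), (1,2,1), (1,2,2)
PSO (12): (0,1,0), (0,1,1), (0,1,2), (0,2,0), (0,2,1), (0,2,2), (1,1,0), (1,1,1), (1,1,2), (1,2,0), (1,2,1), (1,2,2)
target (0,1,2) ∈ {SC,TSO,PSO}

SC:yes TSO:yes PSO:yes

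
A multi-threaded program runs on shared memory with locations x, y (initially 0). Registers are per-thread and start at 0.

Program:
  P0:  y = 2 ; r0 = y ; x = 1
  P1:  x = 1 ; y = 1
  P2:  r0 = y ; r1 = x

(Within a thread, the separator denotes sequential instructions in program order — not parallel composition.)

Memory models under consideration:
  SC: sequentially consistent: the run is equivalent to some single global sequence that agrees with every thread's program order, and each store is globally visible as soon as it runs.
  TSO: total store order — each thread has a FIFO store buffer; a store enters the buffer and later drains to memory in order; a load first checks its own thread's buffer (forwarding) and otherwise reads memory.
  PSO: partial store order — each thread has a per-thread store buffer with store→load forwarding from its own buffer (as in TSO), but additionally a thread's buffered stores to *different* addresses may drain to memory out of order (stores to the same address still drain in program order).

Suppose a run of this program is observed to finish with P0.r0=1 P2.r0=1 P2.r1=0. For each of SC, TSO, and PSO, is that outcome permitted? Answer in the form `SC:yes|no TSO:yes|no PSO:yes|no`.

outcome vector order: (P0.r0,P2.r0,P2.r1)
under SC → <1 0 0>; <1 0 1>; <1 1 1>; <1 2 0>; <1 2 1>; <2 0 0>; <2 0 1>; <2 1 1>; <2 2 0>; <2 2 1>
under TSO → <1 0 0>; <1 0 1>; <1 1 1>; <1 2 0>; <1 2 1>; <2 0 0>; <2 0 1>; <2 1 1>; <2 2 0>; <2 2 1>
under PSO → <1 0 0>; <1 0 1>; <1 1 0>; <1 1 1>; <1 2 0>; <1 2 1>; <2 0 0>; <2 0 1>; <2 1 0>; <2 1 1>; <2 2 0>; <2 2 1>
target <1 1 0> ∈ {PSO}

SC:no TSO:no PSO:yes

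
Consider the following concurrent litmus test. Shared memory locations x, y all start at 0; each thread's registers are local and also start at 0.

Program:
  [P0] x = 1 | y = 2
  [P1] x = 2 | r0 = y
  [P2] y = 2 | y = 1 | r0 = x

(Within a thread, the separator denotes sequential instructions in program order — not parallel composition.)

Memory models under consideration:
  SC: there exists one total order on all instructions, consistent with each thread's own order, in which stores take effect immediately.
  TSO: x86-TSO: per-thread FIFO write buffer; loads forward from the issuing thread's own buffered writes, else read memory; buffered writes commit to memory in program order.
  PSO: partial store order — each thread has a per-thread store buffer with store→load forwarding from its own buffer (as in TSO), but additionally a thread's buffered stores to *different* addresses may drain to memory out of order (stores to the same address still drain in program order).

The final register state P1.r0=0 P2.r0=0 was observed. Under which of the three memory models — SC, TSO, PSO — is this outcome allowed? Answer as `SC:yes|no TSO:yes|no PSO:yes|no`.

SC:no TSO:yes PSO:yes

outcome vector order: (P1.r0,P2.r0)
[SC] allowed = {<0 1>; <0 2>; <1 0>; <1 1>; <1 2>; <2 0>; <2 1>; <2 2>}
[TSO] allowed = {<0 0>; <0 1>; <0 2>; <1 0>; <1 1>; <1 2>; <2 0>; <2 1>; <2 2>}
[PSO] allowed = {<0 0>; <0 1>; <0 2>; <1 0>; <1 1>; <1 2>; <2 0>; <2 1>; <2 2>}
target <0 0> ∈ {TSO,PSO}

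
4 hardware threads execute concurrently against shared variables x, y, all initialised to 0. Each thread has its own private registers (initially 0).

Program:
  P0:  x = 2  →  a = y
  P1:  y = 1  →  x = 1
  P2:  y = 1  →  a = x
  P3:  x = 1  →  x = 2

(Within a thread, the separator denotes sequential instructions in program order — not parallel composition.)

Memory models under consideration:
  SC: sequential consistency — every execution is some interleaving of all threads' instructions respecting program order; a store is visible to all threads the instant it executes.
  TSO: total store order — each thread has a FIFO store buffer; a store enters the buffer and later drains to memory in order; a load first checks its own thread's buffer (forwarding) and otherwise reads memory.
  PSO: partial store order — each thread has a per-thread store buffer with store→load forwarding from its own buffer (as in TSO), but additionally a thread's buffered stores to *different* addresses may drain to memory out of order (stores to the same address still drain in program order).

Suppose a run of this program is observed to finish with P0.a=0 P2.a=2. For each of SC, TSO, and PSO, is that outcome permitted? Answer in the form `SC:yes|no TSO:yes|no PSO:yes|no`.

outcome vector order: (P0.a,P2.a)
[SC] allowed = {0/1, 0/2, 1/0, 1/1, 1/2}
[TSO] allowed = {0/0, 0/1, 0/2, 1/0, 1/1, 1/2}
[PSO] allowed = {0/0, 0/1, 0/2, 1/0, 1/1, 1/2}
target 0/2 ∈ {SC,TSO,PSO}

SC:yes TSO:yes PSO:yes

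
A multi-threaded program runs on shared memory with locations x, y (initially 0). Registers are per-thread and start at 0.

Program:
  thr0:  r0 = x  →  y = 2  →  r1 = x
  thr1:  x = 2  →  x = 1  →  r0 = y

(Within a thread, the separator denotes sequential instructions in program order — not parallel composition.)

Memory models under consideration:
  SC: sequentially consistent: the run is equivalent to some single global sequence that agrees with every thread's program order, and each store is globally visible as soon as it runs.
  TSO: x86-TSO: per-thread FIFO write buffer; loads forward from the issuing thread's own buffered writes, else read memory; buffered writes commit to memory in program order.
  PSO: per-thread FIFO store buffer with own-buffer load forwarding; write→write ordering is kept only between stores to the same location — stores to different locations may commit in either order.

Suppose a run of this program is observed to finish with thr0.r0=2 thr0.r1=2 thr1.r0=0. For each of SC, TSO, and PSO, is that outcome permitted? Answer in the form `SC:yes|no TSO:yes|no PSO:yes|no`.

SC:no TSO:yes PSO:yes

outcome vector order: (thr0.r0,thr0.r1,thr1.r0)
SC: 9 outcomes — {(0,0,2), (0,1,0), (0,1,2), (0,2,2), (1,1,0), (1,1,2), (2,1,0), (2,1,2), (2,2,2)}
TSO: 12 outcomes — {(0,0,0), (0,0,2), (0,1,0), (0,1,2), (0,2,0), (0,2,2), (1,1,0), (1,1,2), (2,1,0), (2,1,2), (2,2,0), (2,2,2)}
PSO: 12 outcomes — {(0,0,0), (0,0,2), (0,1,0), (0,1,2), (0,2,0), (0,2,2), (1,1,0), (1,1,2), (2,1,0), (2,1,2), (2,2,0), (2,2,2)}
target (2,2,0) ∈ {TSO,PSO}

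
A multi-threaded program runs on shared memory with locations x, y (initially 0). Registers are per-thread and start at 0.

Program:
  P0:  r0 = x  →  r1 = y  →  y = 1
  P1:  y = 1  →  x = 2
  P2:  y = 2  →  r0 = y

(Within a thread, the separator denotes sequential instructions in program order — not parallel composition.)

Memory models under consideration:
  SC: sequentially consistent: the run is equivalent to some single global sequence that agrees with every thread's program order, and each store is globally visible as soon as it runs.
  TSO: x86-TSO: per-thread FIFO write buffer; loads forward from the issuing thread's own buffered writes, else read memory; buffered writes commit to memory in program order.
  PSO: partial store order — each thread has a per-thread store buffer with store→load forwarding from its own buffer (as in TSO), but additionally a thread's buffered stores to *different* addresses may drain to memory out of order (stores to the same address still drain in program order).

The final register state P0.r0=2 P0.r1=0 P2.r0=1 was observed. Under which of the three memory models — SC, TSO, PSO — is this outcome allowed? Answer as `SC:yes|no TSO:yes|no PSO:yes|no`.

outcome vector order: (P0.r0,P0.r1,P2.r0)
under SC → 0/0/1; 0/0/2; 0/1/1; 0/1/2; 0/2/1; 0/2/2; 2/1/1; 2/1/2; 2/2/1; 2/2/2
under TSO → 0/0/1; 0/0/2; 0/1/1; 0/1/2; 0/2/1; 0/2/2; 2/1/1; 2/1/2; 2/2/1; 2/2/2
under PSO → 0/0/1; 0/0/2; 0/1/1; 0/1/2; 0/2/1; 0/2/2; 2/0/1; 2/0/2; 2/1/1; 2/1/2; 2/2/1; 2/2/2
target 2/0/1 ∈ {PSO}

SC:no TSO:no PSO:yes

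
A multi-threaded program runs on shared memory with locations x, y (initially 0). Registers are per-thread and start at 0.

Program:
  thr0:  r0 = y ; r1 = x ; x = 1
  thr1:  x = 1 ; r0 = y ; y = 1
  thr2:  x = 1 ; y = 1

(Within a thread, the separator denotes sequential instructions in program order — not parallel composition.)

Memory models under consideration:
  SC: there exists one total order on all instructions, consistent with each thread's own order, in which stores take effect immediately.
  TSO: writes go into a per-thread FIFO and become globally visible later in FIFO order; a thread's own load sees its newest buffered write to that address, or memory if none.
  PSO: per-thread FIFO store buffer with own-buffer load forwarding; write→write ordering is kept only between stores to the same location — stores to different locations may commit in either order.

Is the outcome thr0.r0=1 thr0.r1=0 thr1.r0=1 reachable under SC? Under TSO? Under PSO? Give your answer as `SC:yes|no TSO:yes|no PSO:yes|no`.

SC:no TSO:no PSO:yes

outcome vector order: (thr0.r0,thr0.r1,thr1.r0)
under SC → (0,0,0) (0,0,1) (0,1,0) (0,1,1) (1,1,0) (1,1,1)
under TSO → (0,0,0) (0,0,1) (0,1,0) (0,1,1) (1,1,0) (1,1,1)
under PSO → (0,0,0) (0,0,1) (0,1,0) (0,1,1) (1,0,0) (1,0,1) (1,1,0) (1,1,1)
target (1,0,1) ∈ {PSO}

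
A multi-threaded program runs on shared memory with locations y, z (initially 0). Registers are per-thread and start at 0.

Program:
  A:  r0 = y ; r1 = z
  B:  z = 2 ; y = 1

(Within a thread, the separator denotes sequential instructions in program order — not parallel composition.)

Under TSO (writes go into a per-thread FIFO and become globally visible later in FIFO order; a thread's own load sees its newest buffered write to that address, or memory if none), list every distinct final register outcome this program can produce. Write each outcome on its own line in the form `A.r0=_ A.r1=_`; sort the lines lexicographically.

outcome vector order: (A.r0,A.r1)
|TSO outcomes| = 3

A.r0=0 A.r1=0
A.r0=0 A.r1=2
A.r0=1 A.r1=2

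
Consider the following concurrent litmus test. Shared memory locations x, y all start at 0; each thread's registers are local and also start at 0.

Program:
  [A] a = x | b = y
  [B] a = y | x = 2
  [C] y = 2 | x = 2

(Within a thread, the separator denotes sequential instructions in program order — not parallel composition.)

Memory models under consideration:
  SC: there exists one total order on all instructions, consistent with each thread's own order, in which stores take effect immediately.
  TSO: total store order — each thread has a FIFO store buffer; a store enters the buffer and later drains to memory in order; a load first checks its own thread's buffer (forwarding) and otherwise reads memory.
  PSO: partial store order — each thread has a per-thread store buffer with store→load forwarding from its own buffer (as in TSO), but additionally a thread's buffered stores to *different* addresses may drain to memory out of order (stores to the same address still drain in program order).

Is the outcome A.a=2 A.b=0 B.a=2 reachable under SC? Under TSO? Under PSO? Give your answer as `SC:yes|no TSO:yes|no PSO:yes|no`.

SC:no TSO:no PSO:yes

outcome vector order: (A.a,A.b,B.a)
SC: 7 outcomes — {(0,0,0); (0,0,2); (0,2,0); (0,2,2); (2,0,0); (2,2,0); (2,2,2)}
TSO: 7 outcomes — {(0,0,0); (0,0,2); (0,2,0); (0,2,2); (2,0,0); (2,2,0); (2,2,2)}
PSO: 8 outcomes — {(0,0,0); (0,0,2); (0,2,0); (0,2,2); (2,0,0); (2,0,2); (2,2,0); (2,2,2)}
target (2,0,2) ∈ {PSO}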